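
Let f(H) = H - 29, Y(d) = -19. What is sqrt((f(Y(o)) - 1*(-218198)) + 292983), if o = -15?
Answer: sqrt(511133) ≈ 714.94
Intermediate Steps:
f(H) = -29 + H
sqrt((f(Y(o)) - 1*(-218198)) + 292983) = sqrt(((-29 - 19) - 1*(-218198)) + 292983) = sqrt((-48 + 218198) + 292983) = sqrt(218150 + 292983) = sqrt(511133)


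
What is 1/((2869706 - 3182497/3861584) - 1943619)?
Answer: 3861584/3576159559311 ≈ 1.0798e-6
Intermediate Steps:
1/((2869706 - 3182497/3861584) - 1943619) = 1/(11081607591807/3861584 - 1943619) = 1/(3576159559311/3861584) = 3861584/3576159559311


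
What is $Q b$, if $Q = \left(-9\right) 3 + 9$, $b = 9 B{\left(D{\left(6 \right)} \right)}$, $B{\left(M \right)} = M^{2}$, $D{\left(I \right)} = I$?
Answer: $-5832$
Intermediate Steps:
$b = 324$ ($b = 9 \cdot 6^{2} = 9 \cdot 36 = 324$)
$Q = -18$ ($Q = -27 + 9 = -18$)
$Q b = \left(-18\right) 324 = -5832$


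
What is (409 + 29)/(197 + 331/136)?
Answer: 19856/9041 ≈ 2.1962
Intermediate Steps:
(409 + 29)/(197 + 331/136) = 438/(197 + 331*(1/136)) = 438/(197 + 331/136) = 438/(27123/136) = 438*(136/27123) = 19856/9041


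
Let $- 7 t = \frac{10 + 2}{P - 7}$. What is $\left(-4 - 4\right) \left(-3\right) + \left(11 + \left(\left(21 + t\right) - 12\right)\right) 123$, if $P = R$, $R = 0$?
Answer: $\frac{123192}{49} \approx 2514.1$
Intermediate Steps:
$P = 0$
$t = \frac{12}{49}$ ($t = - \frac{\left(10 + 2\right) \frac{1}{0 - 7}}{7} = - \frac{12 \frac{1}{-7}}{7} = - \frac{12 \left(- \frac{1}{7}\right)}{7} = \left(- \frac{1}{7}\right) \left(- \frac{12}{7}\right) = \frac{12}{49} \approx 0.2449$)
$\left(-4 - 4\right) \left(-3\right) + \left(11 + \left(\left(21 + t\right) - 12\right)\right) 123 = \left(-4 - 4\right) \left(-3\right) + \left(11 + \left(\left(21 + \frac{12}{49}\right) - 12\right)\right) 123 = \left(-8\right) \left(-3\right) + \left(11 + \left(\frac{1041}{49} - 12\right)\right) 123 = 24 + \left(11 + \frac{453}{49}\right) 123 = 24 + \frac{992}{49} \cdot 123 = 24 + \frac{122016}{49} = \frac{123192}{49}$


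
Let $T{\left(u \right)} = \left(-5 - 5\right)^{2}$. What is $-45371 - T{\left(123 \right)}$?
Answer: $-45471$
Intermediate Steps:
$T{\left(u \right)} = 100$ ($T{\left(u \right)} = \left(-10\right)^{2} = 100$)
$-45371 - T{\left(123 \right)} = -45371 - 100 = -45471$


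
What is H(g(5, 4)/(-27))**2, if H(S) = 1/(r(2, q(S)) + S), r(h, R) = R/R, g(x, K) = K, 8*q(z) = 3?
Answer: 729/529 ≈ 1.3781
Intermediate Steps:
q(z) = 3/8 (q(z) = (1/8)*3 = 3/8)
r(h, R) = 1
H(S) = 1/(1 + S)
H(g(5, 4)/(-27))**2 = (1/(1 + 4/(-27)))**2 = (1/(1 + 4*(-1/27)))**2 = (1/(1 - 4/27))**2 = (1/(23/27))**2 = (27/23)**2 = 729/529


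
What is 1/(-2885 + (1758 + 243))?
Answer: -1/884 ≈ -0.0011312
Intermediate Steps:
1/(-2885 + (1758 + 243)) = 1/(-2885 + 2001) = 1/(-884) = -1/884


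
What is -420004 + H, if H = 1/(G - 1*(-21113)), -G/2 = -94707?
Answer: -88422182107/210527 ≈ -4.2000e+5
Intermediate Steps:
G = 189414 (G = -2*(-94707) = 189414)
H = 1/210527 (H = 1/(189414 - 1*(-21113)) = 1/(189414 + 21113) = 1/210527 ≈ 4.7500e-6)
-420004 + H = -420004 + 1/210527 = -88422182107/210527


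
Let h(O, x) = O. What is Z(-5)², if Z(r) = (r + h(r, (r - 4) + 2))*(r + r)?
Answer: 10000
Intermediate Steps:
Z(r) = 4*r² (Z(r) = (r + r)*(r + r) = (2*r)*(2*r) = 4*r²)
Z(-5)² = (4*(-5)²)² = (4*25)² = 100² = 10000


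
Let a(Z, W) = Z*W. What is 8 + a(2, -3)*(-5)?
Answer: 38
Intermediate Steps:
a(Z, W) = W*Z
8 + a(2, -3)*(-5) = 8 - 3*2*(-5) = 8 - 6*(-5) = 8 + 30 = 38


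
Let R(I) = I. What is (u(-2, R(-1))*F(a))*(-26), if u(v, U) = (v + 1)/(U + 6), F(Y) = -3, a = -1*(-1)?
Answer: -78/5 ≈ -15.600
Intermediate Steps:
a = 1
u(v, U) = (1 + v)/(6 + U)
(u(-2, R(-1))*F(a))*(-26) = (((1 - 2)/(6 - 1))*(-3))*(-26) = ((-1/5)*(-3))*(-26) = (((⅕)*(-1))*(-3))*(-26) = -⅕*(-3)*(-26) = (⅗)*(-26) = -78/5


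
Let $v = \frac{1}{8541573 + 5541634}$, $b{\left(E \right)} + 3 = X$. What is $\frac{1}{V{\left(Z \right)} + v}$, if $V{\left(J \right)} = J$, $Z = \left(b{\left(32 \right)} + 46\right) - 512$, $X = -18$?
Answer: $- \frac{14083207}{6858521808} \approx -0.0020534$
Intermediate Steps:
$b{\left(E \right)} = -21$ ($b{\left(E \right)} = -3 - 18 = -21$)
$v = \frac{1}{14083207} \approx 7.1007 \cdot 10^{-8}$
$Z = -487$ ($Z = \left(-21 + 46\right) - 512 = 25 - 512 = -487$)
$\frac{1}{V{\left(Z \right)} + v} = \frac{1}{-487 + \frac{1}{14083207}} = \frac{1}{- \frac{6858521808}{14083207}} = - \frac{14083207}{6858521808}$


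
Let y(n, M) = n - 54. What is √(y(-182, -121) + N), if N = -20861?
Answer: 17*I*√73 ≈ 145.25*I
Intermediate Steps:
y(n, M) = -54 + n
√(y(-182, -121) + N) = √((-54 - 182) - 20861) = √(-236 - 20861) = √(-21097) = 17*I*√73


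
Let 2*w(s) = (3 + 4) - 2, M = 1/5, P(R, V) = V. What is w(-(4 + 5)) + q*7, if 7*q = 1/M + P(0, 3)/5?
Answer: 81/10 ≈ 8.1000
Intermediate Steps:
M = ⅕ ≈ 0.20000
q = ⅘ (q = (1/(⅕) + 3/5)/7 = (1*5 + 3*(⅕))/7 = (5 + ⅗)/7 = (⅐)*(28/5) = ⅘ ≈ 0.80000)
w(s) = 5/2 (w(s) = ((3 + 4) - 2)/2 = (7 - 2)/2 = (½)*5 = 5/2)
w(-(4 + 5)) + q*7 = 5/2 + (⅘)*7 = 5/2 + 28/5 = 81/10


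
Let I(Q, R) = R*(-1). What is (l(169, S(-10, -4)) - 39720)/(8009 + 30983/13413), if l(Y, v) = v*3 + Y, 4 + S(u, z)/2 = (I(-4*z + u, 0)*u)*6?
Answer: -21232779/4298228 ≈ -4.9399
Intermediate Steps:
I(Q, R) = -R
S(u, z) = -8 (S(u, z) = -8 + 2*(((-1*0)*u)*6) = -8 + 2*((0*u)*6) = -8 + 2*(0*6) = -8 + 2*0 = -8 + 0 = -8)
l(Y, v) = Y + 3*v (l(Y, v) = 3*v + Y = Y + 3*v)
(l(169, S(-10, -4)) - 39720)/(8009 + 30983/13413) = ((169 + 3*(-8)) - 39720)/(8009 + 30983/13413) = ((169 - 24) - 39720)/(8009 + 30983*(1/13413)) = (145 - 39720)/(8009 + 30983/13413) = -39575/107455700/13413 = -39575*13413/107455700 = -21232779/4298228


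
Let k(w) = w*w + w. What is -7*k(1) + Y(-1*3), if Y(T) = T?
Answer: -17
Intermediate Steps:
k(w) = w + w**2 (k(w) = w**2 + w = w + w**2)
-7*k(1) + Y(-1*3) = -7*(1 + 1) - 1*3 = -7*2 - 3 = -14 - 3 = -17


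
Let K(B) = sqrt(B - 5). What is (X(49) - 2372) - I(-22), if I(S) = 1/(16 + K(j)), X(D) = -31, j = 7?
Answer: -305189/127 + sqrt(2)/254 ≈ -2403.1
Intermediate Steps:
K(B) = sqrt(-5 + B)
I(S) = 1/(16 + sqrt(2)) (I(S) = 1/(16 + sqrt(-5 + 7)) = 1/(16 + sqrt(2)))
(X(49) - 2372) - I(-22) = (-31 - 2372) - (8/127 - sqrt(2)/254) = -2403 + (-8/127 + sqrt(2)/254) = -305189/127 + sqrt(2)/254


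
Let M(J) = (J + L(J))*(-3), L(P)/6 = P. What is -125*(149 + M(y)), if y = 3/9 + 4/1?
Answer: -7250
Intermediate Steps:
y = 13/3 (y = 3*(⅑) + 4*1 = ⅓ + 4 = 13/3 ≈ 4.3333)
L(P) = 6*P
M(J) = -21*J (M(J) = (J + 6*J)*(-3) = (7*J)*(-3) = -21*J)
-125*(149 + M(y)) = -125*(149 - 21*13/3) = -125*(149 - 91) = -125*58 = -7250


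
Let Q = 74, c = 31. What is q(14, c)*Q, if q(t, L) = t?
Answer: 1036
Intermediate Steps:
q(14, c)*Q = 14*74 = 1036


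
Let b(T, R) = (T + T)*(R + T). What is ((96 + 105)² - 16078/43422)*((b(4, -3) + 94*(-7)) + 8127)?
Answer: 6558361364344/21711 ≈ 3.0208e+8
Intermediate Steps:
b(T, R) = 2*T*(R + T) (b(T, R) = (2*T)*(R + T) = 2*T*(R + T))
((96 + 105)² - 16078/43422)*((b(4, -3) + 94*(-7)) + 8127) = ((96 + 105)² - 16078/43422)*((2*4*(-3 + 4) + 94*(-7)) + 8127) = (201² - 16078*1/43422)*((2*4*1 - 658) + 8127) = (40401 - 8039/21711)*((8 - 658) + 8127) = 877138072*(-650 + 8127)/21711 = (877138072/21711)*7477 = 6558361364344/21711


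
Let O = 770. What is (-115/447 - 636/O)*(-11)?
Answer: 186421/15645 ≈ 11.916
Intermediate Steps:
(-115/447 - 636/O)*(-11) = (-115/447 - 636/770)*(-11) = (-115*1/447 - 636*1/770)*(-11) = (-115/447 - 318/385)*(-11) = -186421/172095*(-11) = 186421/15645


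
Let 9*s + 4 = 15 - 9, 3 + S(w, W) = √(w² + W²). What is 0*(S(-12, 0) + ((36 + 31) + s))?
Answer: 0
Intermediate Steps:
S(w, W) = -3 + √(W² + w²) (S(w, W) = -3 + √(w² + W²) = -3 + √(W² + w²))
s = 2/9 (s = -4/9 + (15 - 9)/9 = -4/9 + (⅑)*6 = -4/9 + ⅔ = 2/9 ≈ 0.22222)
0*(S(-12, 0) + ((36 + 31) + s)) = 0*((-3 + √(0² + (-12)²)) + ((36 + 31) + 2/9)) = 0*((-3 + √(0 + 144)) + (67 + 2/9)) = 0*((-3 + √144) + 605/9) = 0*((-3 + 12) + 605/9) = 0*(9 + 605/9) = 0*(686/9) = 0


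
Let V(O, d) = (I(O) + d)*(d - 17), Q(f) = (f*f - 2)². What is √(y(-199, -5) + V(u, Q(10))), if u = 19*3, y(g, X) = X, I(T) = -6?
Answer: √92016021 ≈ 9592.5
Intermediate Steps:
Q(f) = (-2 + f²)² (Q(f) = (f² - 2)² = (-2 + f²)²)
u = 57
V(O, d) = (-17 + d)*(-6 + d) (V(O, d) = (-6 + d)*(d - 17) = (-6 + d)*(-17 + d) = (-17 + d)*(-6 + d))
√(y(-199, -5) + V(u, Q(10))) = √(-5 + (102 + ((-2 + 10²)²)² - 23*(-2 + 10²)²)) = √(-5 + (102 + ((-2 + 100)²)² - 23*(-2 + 100)²)) = √(-5 + (102 + (98²)² - 23*98²)) = √(-5 + (102 + 9604² - 23*9604)) = √(-5 + (102 + 92236816 - 220892)) = √(-5 + 92016026) = √92016021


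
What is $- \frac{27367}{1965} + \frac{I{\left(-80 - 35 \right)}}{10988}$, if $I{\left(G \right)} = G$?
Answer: $- \frac{300934571}{21591420} \approx -13.938$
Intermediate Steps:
$- \frac{27367}{1965} + \frac{I{\left(-80 - 35 \right)}}{10988} = - \frac{27367}{1965} + \frac{-80 - 35}{10988} = \left(-27367\right) \frac{1}{1965} + \left(-80 - 35\right) \frac{1}{10988} = - \frac{27367}{1965} - \frac{115}{10988} = - \frac{300934571}{21591420}$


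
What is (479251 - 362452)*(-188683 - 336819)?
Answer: -61378108098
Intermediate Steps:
(479251 - 362452)*(-188683 - 336819) = 116799*(-525502) = -61378108098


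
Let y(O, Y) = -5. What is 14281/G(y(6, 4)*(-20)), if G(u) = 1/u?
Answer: 1428100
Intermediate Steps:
14281/G(y(6, 4)*(-20)) = 14281/(1/(-5*(-20))) = 14281/(1/100) = 14281*100 = 1428100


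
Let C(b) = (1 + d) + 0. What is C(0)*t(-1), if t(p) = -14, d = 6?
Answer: -98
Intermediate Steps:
C(b) = 7 (C(b) = (1 + 6) + 0 = 7 + 0 = 7)
C(0)*t(-1) = 7*(-14) = -98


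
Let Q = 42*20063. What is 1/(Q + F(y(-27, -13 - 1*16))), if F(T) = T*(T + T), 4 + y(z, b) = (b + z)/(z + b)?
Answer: 1/842664 ≈ 1.1867e-6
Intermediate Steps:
y(z, b) = -3 (y(z, b) = -4 + (b + z)/(z + b) = -4 + (b + z)/(b + z) = -4 + 1 = -3)
F(T) = 2*T² (F(T) = T*(2*T) = 2*T²)
Q = 842646
1/(Q + F(y(-27, -13 - 1*16))) = 1/(842646 + 2*(-3)²) = 1/(842646 + 2*9) = 1/(842646 + 18) = 1/842664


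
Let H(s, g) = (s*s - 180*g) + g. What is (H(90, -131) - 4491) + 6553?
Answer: 33611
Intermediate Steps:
H(s, g) = s² - 179*g (H(s, g) = (s² - 180*g) + g = s² - 179*g)
(H(90, -131) - 4491) + 6553 = ((90² - 179*(-131)) - 4491) + 6553 = ((8100 + 23449) - 4491) + 6553 = (31549 - 4491) + 6553 = 27058 + 6553 = 33611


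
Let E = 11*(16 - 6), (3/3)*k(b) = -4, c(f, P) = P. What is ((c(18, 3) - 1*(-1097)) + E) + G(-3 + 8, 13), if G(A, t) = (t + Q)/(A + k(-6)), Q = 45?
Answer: 1268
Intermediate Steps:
k(b) = -4
E = 110 (E = 11*10 = 110)
G(A, t) = (45 + t)/(-4 + A) (G(A, t) = (t + 45)/(A - 4) = (45 + t)/(-4 + A))
((c(18, 3) - 1*(-1097)) + E) + G(-3 + 8, 13) = ((3 - 1*(-1097)) + 110) + (45 + 13)/(-4 + (-3 + 8)) = ((3 + 1097) + 110) + 58/(-4 + 5) = (1100 + 110) + 58/1 = 1210 + 1*58 = 1210 + 58 = 1268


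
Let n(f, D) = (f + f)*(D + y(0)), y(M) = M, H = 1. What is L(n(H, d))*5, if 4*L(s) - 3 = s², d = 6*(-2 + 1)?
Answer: 735/4 ≈ 183.75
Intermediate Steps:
d = -6 (d = 6*(-1) = -6)
n(f, D) = 2*D*f (n(f, D) = (f + f)*(D + 0) = (2*f)*D = 2*D*f)
L(s) = ¾ + s²/4
L(n(H, d))*5 = (¾ + (2*(-6)*1)²/4)*5 = (¾ + (¼)*(-12)²)*5 = (¾ + (¼)*144)*5 = (¾ + 36)*5 = (147/4)*5 = 735/4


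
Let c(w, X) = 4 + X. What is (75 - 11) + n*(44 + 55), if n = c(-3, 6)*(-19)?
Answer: -18746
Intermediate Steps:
n = -190 (n = (4 + 6)*(-19) = 10*(-19) = -190)
(75 - 11) + n*(44 + 55) = (75 - 11) - 190*(44 + 55) = 64 - 190*99 = 64 - 18810 = -18746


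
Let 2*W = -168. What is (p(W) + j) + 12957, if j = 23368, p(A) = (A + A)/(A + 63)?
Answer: 36333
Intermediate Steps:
W = -84 (W = (½)*(-168) = -84)
p(A) = 2*A/(63 + A) (p(A) = (2*A)/(63 + A) = 2*A/(63 + A))
(p(W) + j) + 12957 = (2*(-84)/(63 - 84) + 23368) + 12957 = (2*(-84)/(-21) + 23368) + 12957 = (2*(-84)*(-1/21) + 23368) + 12957 = (8 + 23368) + 12957 = 23376 + 12957 = 36333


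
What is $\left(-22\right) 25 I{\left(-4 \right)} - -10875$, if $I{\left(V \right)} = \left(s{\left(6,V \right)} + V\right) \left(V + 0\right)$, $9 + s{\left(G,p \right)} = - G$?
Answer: $-30925$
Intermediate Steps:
$s{\left(G,p \right)} = -9 - G$
$I{\left(V \right)} = V \left(-15 + V\right)$ ($I{\left(V \right)} = \left(\left(-9 - 6\right) + V\right) \left(V + 0\right) = \left(\left(-9 - 6\right) + V\right) V = \left(-15 + V\right) V = V \left(-15 + V\right)$)
$\left(-22\right) 25 I{\left(-4 \right)} - -10875 = \left(-22\right) 25 \left(- 4 \left(-15 - 4\right)\right) - -10875 = - 550 \left(\left(-4\right) \left(-19\right)\right) + 10875 = \left(-550\right) 76 + 10875 = -41800 + 10875 = -30925$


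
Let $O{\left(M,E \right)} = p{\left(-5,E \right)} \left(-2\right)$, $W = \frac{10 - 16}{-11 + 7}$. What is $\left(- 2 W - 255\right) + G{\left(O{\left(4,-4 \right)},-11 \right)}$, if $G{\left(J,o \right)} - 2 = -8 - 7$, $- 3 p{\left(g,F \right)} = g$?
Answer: $-271$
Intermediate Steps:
$p{\left(g,F \right)} = - \frac{g}{3}$
$W = \frac{3}{2}$ ($W = - \frac{6}{-4} = \left(-6\right) \left(- \frac{1}{4}\right) = \frac{3}{2} \approx 1.5$)
$O{\left(M,E \right)} = - \frac{10}{3}$ ($O{\left(M,E \right)} = \left(- \frac{1}{3}\right) \left(-5\right) \left(-2\right) = \frac{5}{3} \left(-2\right) = - \frac{10}{3}$)
$G{\left(J,o \right)} = -13$ ($G{\left(J,o \right)} = 2 - 15 = -13$)
$\left(- 2 W - 255\right) + G{\left(O{\left(4,-4 \right)},-11 \right)} = \left(\left(-2\right) \frac{3}{2} - 255\right) - 13 = \left(-3 - 255\right) - 13 = -258 - 13 = -271$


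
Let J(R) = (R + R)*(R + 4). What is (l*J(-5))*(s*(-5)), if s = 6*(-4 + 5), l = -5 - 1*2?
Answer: 2100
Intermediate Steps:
l = -7 (l = -5 - 2 = -7)
s = 6 (s = 6*1 = 6)
J(R) = 2*R*(4 + R) (J(R) = (2*R)*(4 + R) = 2*R*(4 + R))
(l*J(-5))*(s*(-5)) = (-14*(-5)*(4 - 5))*(6*(-5)) = -14*(-5)*(-1)*(-30) = -7*10*(-30) = -70*(-30) = 2100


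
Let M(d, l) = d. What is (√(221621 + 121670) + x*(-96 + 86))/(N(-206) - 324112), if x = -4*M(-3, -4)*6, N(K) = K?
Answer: 120/54053 - √343291/324318 ≈ 0.00041345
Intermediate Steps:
x = 72 (x = -4*(-3)*6 = 12*6 = 72)
(√(221621 + 121670) + x*(-96 + 86))/(N(-206) - 324112) = (√(221621 + 121670) + 72*(-96 + 86))/(-206 - 324112) = (√343291 + 72*(-10))/(-324318) = (√343291 - 720)*(-1/324318) = (-720 + √343291)*(-1/324318) = 120/54053 - √343291/324318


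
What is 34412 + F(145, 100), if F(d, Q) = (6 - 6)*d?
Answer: 34412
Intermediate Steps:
F(d, Q) = 0 (F(d, Q) = 0*d = 0)
34412 + F(145, 100) = 34412 + 0 = 34412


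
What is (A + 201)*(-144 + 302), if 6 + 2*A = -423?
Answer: -2133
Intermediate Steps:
A = -429/2 (A = -3 + (½)*(-423) = -3 - 423/2 = -429/2 ≈ -214.50)
(A + 201)*(-144 + 302) = (-429/2 + 201)*(-144 + 302) = -27/2*158 = -2133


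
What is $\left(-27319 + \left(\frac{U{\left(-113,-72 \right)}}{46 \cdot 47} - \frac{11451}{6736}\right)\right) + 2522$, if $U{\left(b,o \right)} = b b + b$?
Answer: $- \frac{180531985075}{7281616} \approx -24793.0$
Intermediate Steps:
$U{\left(b,o \right)} = b + b^{2}$ ($U{\left(b,o \right)} = b^{2} + b = b + b^{2}$)
$\left(-27319 + \left(\frac{U{\left(-113,-72 \right)}}{46 \cdot 47} - \frac{11451}{6736}\right)\right) + 2522 = \left(-27319 - \left(\frac{11451}{6736} - \frac{\left(-113\right) \left(1 - 113\right)}{46 \cdot 47}\right)\right) + 2522 = \left(-27319 - \left(\frac{11451}{6736} - \frac{\left(-113\right) \left(-112\right)}{2162}\right)\right) + 2522 = \left(-27319 + \left(12656 \cdot \frac{1}{2162} - \frac{11451}{6736}\right)\right) + 2522 = \left(-27319 + \left(\frac{6328}{1081} - \frac{11451}{6736}\right)\right) + 2522 = \left(-27319 + \frac{30246877}{7281616}\right) + 2522 = - \frac{198896220627}{7281616} + 2522 = - \frac{180531985075}{7281616}$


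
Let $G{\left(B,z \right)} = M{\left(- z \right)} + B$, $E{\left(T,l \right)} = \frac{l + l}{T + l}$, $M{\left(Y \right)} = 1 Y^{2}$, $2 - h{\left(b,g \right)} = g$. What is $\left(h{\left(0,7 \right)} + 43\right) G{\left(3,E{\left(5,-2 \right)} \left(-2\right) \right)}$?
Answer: $\frac{3458}{9} \approx 384.22$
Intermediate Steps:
$h{\left(b,g \right)} = 2 - g$
$M{\left(Y \right)} = Y^{2}$
$E{\left(T,l \right)} = \frac{2 l}{T + l}$
$G{\left(B,z \right)} = B + z^{2}$ ($G{\left(B,z \right)} = \left(- z\right)^{2} + B = z^{2} + B = B + z^{2}$)
$\left(h{\left(0,7 \right)} + 43\right) G{\left(3,E{\left(5,-2 \right)} \left(-2\right) \right)} = \left(\left(2 - 7\right) + 43\right) \left(3 + \left(2 \left(-2\right) \frac{1}{5 - 2} \left(-2\right)\right)^{2}\right) = \left(\left(2 - 7\right) + 43\right) \left(3 + \left(2 \left(-2\right) \frac{1}{3} \left(-2\right)\right)^{2}\right) = \left(-5 + 43\right) \left(3 + \left(2 \left(-2\right) \frac{1}{3} \left(-2\right)\right)^{2}\right) = 38 \left(3 + \left(\left(- \frac{4}{3}\right) \left(-2\right)\right)^{2}\right) = 38 \left(3 + \left(\frac{8}{3}\right)^{2}\right) = 38 \left(3 + \frac{64}{9}\right) = 38 \cdot \frac{91}{9} = \frac{3458}{9}$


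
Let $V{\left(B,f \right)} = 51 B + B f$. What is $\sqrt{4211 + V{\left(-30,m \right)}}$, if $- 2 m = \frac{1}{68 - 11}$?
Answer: $\frac{16 \sqrt{3781}}{19} \approx 51.781$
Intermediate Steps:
$m = - \frac{1}{114}$ ($m = - \frac{1}{2 \left(68 - 11\right)} = - \frac{1}{2 \cdot 57} = \left(- \frac{1}{2}\right) \frac{1}{57} = - \frac{1}{114} \approx -0.0087719$)
$\sqrt{4211 + V{\left(-30,m \right)}} = \sqrt{4211 - 30 \left(51 - \frac{1}{114}\right)} = \sqrt{4211 - \frac{29065}{19}} = \sqrt{\frac{50944}{19}} = \frac{16 \sqrt{3781}}{19}$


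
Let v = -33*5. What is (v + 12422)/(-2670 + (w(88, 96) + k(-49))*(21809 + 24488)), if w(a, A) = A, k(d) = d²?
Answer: 12257/115600939 ≈ 0.00010603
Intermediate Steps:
v = -165
(v + 12422)/(-2670 + (w(88, 96) + k(-49))*(21809 + 24488)) = (-165 + 12422)/(-2670 + (96 + (-49)²)*(21809 + 24488)) = 12257/(-2670 + (96 + 2401)*46297) = 12257/(-2670 + 2497*46297) = 12257/(-2670 + 115603609) = 12257/115600939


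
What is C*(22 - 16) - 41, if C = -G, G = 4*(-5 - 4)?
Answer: 175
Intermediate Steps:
G = -36 (G = 4*(-9) = -36)
C = 36 (C = -1*(-36) = 36)
C*(22 - 16) - 41 = 36*(22 - 16) - 41 = 36*6 - 41 = 216 - 41 = 175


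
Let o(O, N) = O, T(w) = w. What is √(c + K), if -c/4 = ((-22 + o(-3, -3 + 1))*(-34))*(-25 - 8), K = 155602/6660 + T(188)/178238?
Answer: √1098170700973254816170/98922090 ≈ 335.00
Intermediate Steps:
K = 6933860339/296766270 (K = 155602/6660 + 188/178238 = 155602*(1/6660) + 188*(1/178238) = 77801/3330 + 94/89119 = 6933860339/296766270 ≈ 23.365)
c = 112200 (c = -4*(-22 - 3)*(-34)*(-25 - 8) = -4*(-25*(-34))*(-33) = -3400*(-33) = -4*(-28050) = 112200)
√(c + K) = √(112200 + 6933860339/296766270) = √(33304109354339/296766270) = √1098170700973254816170/98922090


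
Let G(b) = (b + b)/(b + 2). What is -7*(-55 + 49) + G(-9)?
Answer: 312/7 ≈ 44.571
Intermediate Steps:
G(b) = 2*b/(2 + b) (G(b) = (2*b)/(2 + b) = 2*b/(2 + b))
-7*(-55 + 49) + G(-9) = -7*(-55 + 49) + 2*(-9)/(2 - 9) = -7*(-6) + 2*(-9)/(-7) = 42 + 2*(-9)*(-⅐) = 42 + 18/7 = 312/7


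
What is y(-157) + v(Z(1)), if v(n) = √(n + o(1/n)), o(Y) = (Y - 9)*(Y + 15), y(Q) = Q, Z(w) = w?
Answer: -157 + I*√127 ≈ -157.0 + 11.269*I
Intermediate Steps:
o(Y) = (-9 + Y)*(15 + Y)
v(n) = √(-135 + n + n⁻² + 6/n) (v(n) = √(n + (-135 + (1/n)² + 6/n)) = √(n + (-135 + n⁻² + 6/n)) = √(-135 + n + n⁻² + 6/n))
y(-157) + v(Z(1)) = -157 + √(-135 + 1 + 1⁻² + 6/1) = -157 + √(-135 + 1 + 1 + 6*1) = -157 + √(-135 + 1 + 1 + 6) = -157 + √(-127) = -157 + I*√127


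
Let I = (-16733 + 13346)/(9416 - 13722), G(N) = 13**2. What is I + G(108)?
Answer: 731101/4306 ≈ 169.79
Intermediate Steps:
G(N) = 169
I = 3387/4306 (I = -3387/(-4306) = -3387*(-1/4306) = 3387/4306 ≈ 0.78658)
I + G(108) = 3387/4306 + 169 = 731101/4306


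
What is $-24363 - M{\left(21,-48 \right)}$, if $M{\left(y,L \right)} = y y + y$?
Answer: $-24825$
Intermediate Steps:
$M{\left(y,L \right)} = y + y^{2}$ ($M{\left(y,L \right)} = y^{2} + y = y + y^{2}$)
$-24363 - M{\left(21,-48 \right)} = -24363 - 21 \left(1 + 21\right) = -24363 - 21 \cdot 22 = -24363 - 462 = -24825$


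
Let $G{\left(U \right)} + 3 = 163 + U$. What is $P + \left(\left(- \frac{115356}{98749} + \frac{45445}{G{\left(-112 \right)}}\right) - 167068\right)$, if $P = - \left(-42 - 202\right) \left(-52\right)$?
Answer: $- \frac{847552700495}{4739952} \approx -1.7881 \cdot 10^{5}$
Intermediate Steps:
$G{\left(U \right)} = 160 + U$ ($G{\left(U \right)} = -3 + \left(163 + U\right) = 160 + U$)
$P = -12688$ ($P = - \left(-244\right) \left(-52\right) = \left(-1\right) 12688 = -12688$)
$P + \left(\left(- \frac{115356}{98749} + \frac{45445}{G{\left(-112 \right)}}\right) - 167068\right) = -12688 + \left(\left(- \frac{115356}{98749} + \frac{45445}{160 - 112}\right) - 167068\right) = -12688 - \left(\frac{16497913288}{98749} - \frac{45445}{48}\right) = -12688 + \left(\left(- \frac{115356}{98749} + 45445 \cdot \frac{1}{48}\right) - 167068\right) = -12688 + \left(\left(- \frac{115356}{98749} + \frac{45445}{48}\right) - 167068\right) = -12688 + \left(\frac{4482111217}{4739952} - 167068\right) = -12688 - \frac{787412189519}{4739952} = - \frac{847552700495}{4739952}$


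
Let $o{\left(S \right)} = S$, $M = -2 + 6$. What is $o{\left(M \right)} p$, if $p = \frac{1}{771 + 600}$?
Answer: $\frac{4}{1371} \approx 0.0029176$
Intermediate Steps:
$M = 4$
$p = \frac{1}{1371} \approx 0.00072939$
$o{\left(M \right)} p = 4 \cdot \frac{1}{1371} = \frac{4}{1371}$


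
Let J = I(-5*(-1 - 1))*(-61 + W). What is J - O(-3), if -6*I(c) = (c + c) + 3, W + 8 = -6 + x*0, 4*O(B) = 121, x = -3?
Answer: 1029/4 ≈ 257.25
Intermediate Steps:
O(B) = 121/4 (O(B) = (¼)*121 = 121/4)
W = -14 (W = -8 + (-6 - 3*0) = -8 + (-6 + 0) = -8 - 6 = -14)
I(c) = -½ - c/3 (I(c) = -((c + c) + 3)/6 = -(2*c + 3)/6 = -(3 + 2*c)/6 = -½ - c/3)
J = 575/2 (J = (-½ - (-5)*(-1 - 1)/3)*(-61 - 14) = (-½ - (-5)*(-2)/3)*(-75) = (-½ - ⅓*10)*(-75) = (-½ - 10/3)*(-75) = -23/6*(-75) = 575/2 ≈ 287.50)
J - O(-3) = 575/2 - 1*121/4 = 575/2 - 121/4 = 1029/4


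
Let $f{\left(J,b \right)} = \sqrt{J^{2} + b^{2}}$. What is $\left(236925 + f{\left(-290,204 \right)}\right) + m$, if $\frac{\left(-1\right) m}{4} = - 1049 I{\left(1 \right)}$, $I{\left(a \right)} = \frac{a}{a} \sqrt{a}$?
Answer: $241121 + 2 \sqrt{31429} \approx 2.4148 \cdot 10^{5}$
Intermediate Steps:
$I{\left(a \right)} = \sqrt{a}$ ($I{\left(a \right)} = 1 \sqrt{a} = \sqrt{a}$)
$m = 4196$ ($m = - 4 \left(- 1049 \sqrt{1}\right) = - 4 \left(\left(-1049\right) 1\right) = \left(-4\right) \left(-1049\right) = 4196$)
$\left(236925 + f{\left(-290,204 \right)}\right) + m = \left(236925 + \sqrt{\left(-290\right)^{2} + 204^{2}}\right) + 4196 = \left(236925 + \sqrt{84100 + 41616}\right) + 4196 = \left(236925 + \sqrt{125716}\right) + 4196 = \left(236925 + 2 \sqrt{31429}\right) + 4196 = 241121 + 2 \sqrt{31429}$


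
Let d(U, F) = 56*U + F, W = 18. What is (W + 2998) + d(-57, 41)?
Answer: -135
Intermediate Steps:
d(U, F) = F + 56*U
(W + 2998) + d(-57, 41) = (18 + 2998) + (41 + 56*(-57)) = 3016 + (41 - 3192) = 3016 - 3151 = -135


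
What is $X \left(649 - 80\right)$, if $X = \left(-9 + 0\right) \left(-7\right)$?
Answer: $35847$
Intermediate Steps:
$X = 63$ ($X = \left(-9\right) \left(-7\right) = 63$)
$X \left(649 - 80\right) = 63 \left(649 - 80\right) = 63 \cdot 569 = 35847$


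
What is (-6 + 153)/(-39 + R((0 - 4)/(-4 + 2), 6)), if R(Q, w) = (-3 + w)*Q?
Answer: -49/11 ≈ -4.4545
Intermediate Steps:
R(Q, w) = Q*(-3 + w)
(-6 + 153)/(-39 + R((0 - 4)/(-4 + 2), 6)) = (-6 + 153)/(-39 + ((0 - 4)/(-4 + 2))*(-3 + 6)) = 147/(-39 - 4/(-2)*3) = 147/(-39 - 4*(-½)*3) = 147/(-39 + 2*3) = 147/(-39 + 6) = 147/(-33) = -1/33*147 = -49/11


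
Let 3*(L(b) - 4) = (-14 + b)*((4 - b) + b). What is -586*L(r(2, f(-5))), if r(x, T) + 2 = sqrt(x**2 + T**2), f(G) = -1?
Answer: 30472/3 - 2344*sqrt(5)/3 ≈ 8410.2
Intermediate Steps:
r(x, T) = -2 + sqrt(T**2 + x**2) (r(x, T) = -2 + sqrt(x**2 + T**2) = -2 + sqrt(T**2 + x**2))
L(b) = -44/3 + 4*b/3 (L(b) = 4 + ((-14 + b)*((4 - b) + b))/3 = 4 + ((-14 + b)*4)/3 = 4 + (-56 + 4*b)/3 = 4 + (-56/3 + 4*b/3) = -44/3 + 4*b/3)
-586*L(r(2, f(-5))) = -586*(-44/3 + 4*(-2 + sqrt((-1)**2 + 2**2))/3) = -586*(-44/3 + 4*(-2 + sqrt(1 + 4))/3) = -586*(-44/3 + 4*(-2 + sqrt(5))/3) = -586*(-44/3 + (-8/3 + 4*sqrt(5)/3)) = -586*(-52/3 + 4*sqrt(5)/3) = 30472/3 - 2344*sqrt(5)/3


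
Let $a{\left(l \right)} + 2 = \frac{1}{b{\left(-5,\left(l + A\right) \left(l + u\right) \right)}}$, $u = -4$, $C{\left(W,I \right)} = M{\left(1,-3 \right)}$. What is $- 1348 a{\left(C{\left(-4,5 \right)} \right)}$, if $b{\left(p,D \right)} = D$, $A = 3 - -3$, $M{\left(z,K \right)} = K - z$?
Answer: $\frac{11121}{4} \approx 2780.3$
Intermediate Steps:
$C{\left(W,I \right)} = -4$ ($C{\left(W,I \right)} = -3 - 1 = -4$)
$A = 6$ ($A = 3 + 3 = 6$)
$a{\left(l \right)} = -2 + \frac{1}{\left(-4 + l\right) \left(6 + l\right)}$ ($a{\left(l \right)} = -2 + \frac{1}{\left(l + 6\right) \left(l - 4\right)} = -2 + \frac{1}{\left(6 + l\right) \left(-4 + l\right)} = -2 + \frac{1}{\left(-4 + l\right) \left(6 + l\right)}$)
$- 1348 a{\left(C{\left(-4,5 \right)} \right)} = - 1348 \frac{49 - -16 - 2 \left(-4\right)^{2}}{-24 + \left(-4\right)^{2} + 2 \left(-4\right)} = - 1348 \frac{49 + 16 - 32}{-24 + 16 - 8} = - 1348 \frac{49 + 16 - 32}{-16} = - 1348 \left(\left(- \frac{1}{16}\right) 33\right) = \left(-1348\right) \left(- \frac{33}{16}\right) = \frac{11121}{4}$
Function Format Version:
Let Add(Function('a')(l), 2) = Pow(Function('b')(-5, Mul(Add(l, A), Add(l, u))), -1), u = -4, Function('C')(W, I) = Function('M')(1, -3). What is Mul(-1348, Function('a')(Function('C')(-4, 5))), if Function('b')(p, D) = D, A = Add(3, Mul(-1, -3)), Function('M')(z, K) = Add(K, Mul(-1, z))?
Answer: Rational(11121, 4) ≈ 2780.3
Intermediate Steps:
Function('C')(W, I) = -4 (Function('C')(W, I) = Add(-3, Mul(-1, 1)) = Add(-3, -1) = -4)
A = 6 (A = Add(3, 3) = 6)
Function('a')(l) = Add(-2, Mul(Pow(Add(-4, l), -1), Pow(Add(6, l), -1))) (Function('a')(l) = Add(-2, Pow(Mul(Add(l, 6), Add(l, -4)), -1)) = Add(-2, Pow(Mul(Add(6, l), Add(-4, l)), -1)) = Add(-2, Pow(Mul(Add(-4, l), Add(6, l)), -1)) = Add(-2, Mul(Pow(Add(-4, l), -1), Pow(Add(6, l), -1))))
Mul(-1348, Function('a')(Function('C')(-4, 5))) = Mul(-1348, Mul(Pow(Add(-24, Pow(-4, 2), Mul(2, -4)), -1), Add(49, Mul(-4, -4), Mul(-2, Pow(-4, 2))))) = Mul(-1348, Mul(Pow(Add(-24, 16, -8), -1), Add(49, 16, Mul(-2, 16)))) = Mul(-1348, Mul(Pow(-16, -1), Add(49, 16, -32))) = Mul(-1348, Mul(Rational(-1, 16), 33)) = Mul(-1348, Rational(-33, 16)) = Rational(11121, 4)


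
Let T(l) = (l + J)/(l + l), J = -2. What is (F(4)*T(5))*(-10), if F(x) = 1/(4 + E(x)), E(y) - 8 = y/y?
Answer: -3/13 ≈ -0.23077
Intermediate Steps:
E(y) = 9 (E(y) = 8 + y/y = 8 + 1 = 9)
T(l) = (-2 + l)/(2*l) (T(l) = (l - 2)/(l + l) = (-2 + l)/((2*l)) = (-2 + l)*(1/(2*l)) = (-2 + l)/(2*l))
F(x) = 1/13 (F(x) = 1/(4 + 9) = 1/13)
(F(4)*T(5))*(-10) = (((½)*(-2 + 5)/5)/13)*(-10) = (((½)*(⅕)*3)/13)*(-10) = ((1/13)*(3/10))*(-10) = (3/130)*(-10) = -3/13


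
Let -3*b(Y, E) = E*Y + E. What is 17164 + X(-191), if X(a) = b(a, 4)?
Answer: 52252/3 ≈ 17417.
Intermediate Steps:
b(Y, E) = -E/3 - E*Y/3 (b(Y, E) = -(E*Y + E)/3 = -(E + E*Y)/3 = -E/3 - E*Y/3)
X(a) = -4/3 - 4*a/3 (X(a) = -⅓*4*(1 + a) = -4/3 - 4*a/3)
17164 + X(-191) = 17164 + (-4/3 - 4/3*(-191)) = 17164 + (-4/3 + 764/3) = 17164 + 760/3 = 52252/3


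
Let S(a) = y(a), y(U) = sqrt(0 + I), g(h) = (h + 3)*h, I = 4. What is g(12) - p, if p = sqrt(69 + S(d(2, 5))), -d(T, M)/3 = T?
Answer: 180 - sqrt(71) ≈ 171.57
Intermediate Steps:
d(T, M) = -3*T
g(h) = h*(3 + h) (g(h) = (3 + h)*h = h*(3 + h))
y(U) = 2 (y(U) = sqrt(0 + 4) = sqrt(4) = 2)
S(a) = 2
p = sqrt(71) (p = sqrt(69 + 2) = sqrt(71) ≈ 8.4261)
g(12) - p = 12*(3 + 12) - sqrt(71) = 12*15 - sqrt(71) = 180 - sqrt(71)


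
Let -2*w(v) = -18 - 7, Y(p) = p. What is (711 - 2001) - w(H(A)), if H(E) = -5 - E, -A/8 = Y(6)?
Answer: -2605/2 ≈ -1302.5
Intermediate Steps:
A = -48 (A = -8*6 = -48)
w(v) = 25/2 (w(v) = -(-18 - 7)/2 = -½*(-25) = 25/2)
(711 - 2001) - w(H(A)) = (711 - 2001) - 1*25/2 = -1290 - 25/2 = -2605/2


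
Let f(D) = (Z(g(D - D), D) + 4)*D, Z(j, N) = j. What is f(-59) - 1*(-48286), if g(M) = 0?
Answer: 48050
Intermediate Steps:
f(D) = 4*D (f(D) = (0 + 4)*D = 4*D)
f(-59) - 1*(-48286) = 4*(-59) - 1*(-48286) = -236 + 48286 = 48050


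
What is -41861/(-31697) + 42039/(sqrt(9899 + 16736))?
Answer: 41861/31697 + 42039*sqrt(26635)/26635 ≈ 258.91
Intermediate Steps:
-41861/(-31697) + 42039/(sqrt(9899 + 16736)) = -41861*(-1/31697) + 42039/(sqrt(26635)) = 41861/31697 + 42039*(sqrt(26635)/26635) = 41861/31697 + 42039*sqrt(26635)/26635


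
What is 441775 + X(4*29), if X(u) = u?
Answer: 441891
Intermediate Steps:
441775 + X(4*29) = 441775 + 4*29 = 441775 + 116 = 441891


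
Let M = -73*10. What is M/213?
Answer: -730/213 ≈ -3.4272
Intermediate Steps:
M = -730
M/213 = -730/213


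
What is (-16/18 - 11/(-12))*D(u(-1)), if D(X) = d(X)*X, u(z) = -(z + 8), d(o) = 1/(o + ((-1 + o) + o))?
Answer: 7/792 ≈ 0.0088384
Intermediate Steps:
d(o) = 1/(-1 + 3*o) (d(o) = 1/(o + (-1 + 2*o)) = 1/(-1 + 3*o))
u(z) = -8 - z (u(z) = -(8 + z) = -8 - z)
D(X) = X/(-1 + 3*X)
(-16/18 - 11/(-12))*D(u(-1)) = (-16/18 - 11/(-12))*((-8 - 1*(-1))/(-1 + 3*(-8 - 1*(-1)))) = (-16*1/18 - 11*(-1/12))*((-8 + 1)/(-1 + 3*(-8 + 1))) = (-8/9 + 11/12)*(-7/(-1 + 3*(-7))) = (-7/(-1 - 21))/36 = (-7/(-22))/36 = (-7*(-1/22))/36 = (1/36)*(7/22) = 7/792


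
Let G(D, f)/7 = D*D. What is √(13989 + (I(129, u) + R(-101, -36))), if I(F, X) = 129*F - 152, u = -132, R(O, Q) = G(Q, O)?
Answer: 5*√1582 ≈ 198.87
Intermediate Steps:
G(D, f) = 7*D² (G(D, f) = 7*(D*D) = 7*D²)
R(O, Q) = 7*Q²
I(F, X) = -152 + 129*F
√(13989 + (I(129, u) + R(-101, -36))) = √(13989 + ((-152 + 129*129) + 7*(-36)²)) = √(13989 + ((-152 + 16641) + 7*1296)) = √(13989 + (16489 + 9072)) = √(13989 + 25561) = √39550 = 5*√1582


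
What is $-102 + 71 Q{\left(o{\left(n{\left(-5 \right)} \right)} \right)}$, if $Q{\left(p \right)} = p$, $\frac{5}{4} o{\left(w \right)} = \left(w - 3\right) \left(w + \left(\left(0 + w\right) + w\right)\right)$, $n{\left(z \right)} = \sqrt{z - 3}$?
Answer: $- \frac{7326}{5} - \frac{5112 i \sqrt{2}}{5} \approx -1465.2 - 1445.9 i$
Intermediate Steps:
$n{\left(z \right)} = \sqrt{-3 + z}$
$o{\left(w \right)} = \frac{12 w \left(-3 + w\right)}{5}$ ($o{\left(w \right)} = \frac{4 \left(w - 3\right) \left(w + \left(\left(0 + w\right) + w\right)\right)}{5} = \frac{4 \left(-3 + w\right) \left(w + \left(w + w\right)\right)}{5} = \frac{4 \left(-3 + w\right) \left(w + 2 w\right)}{5} = \frac{4 \left(-3 + w\right) 3 w}{5} = \frac{4 \cdot 3 w \left(-3 + w\right)}{5} = \frac{12 w \left(-3 + w\right)}{5}$)
$-102 + 71 Q{\left(o{\left(n{\left(-5 \right)} \right)} \right)} = -102 + 71 \frac{12 \sqrt{-3 - 5} \left(-3 + \sqrt{-3 - 5}\right)}{5} = -102 + 71 \frac{12 \sqrt{-8} \left(-3 + \sqrt{-8}\right)}{5} = -102 + 71 \frac{12 \cdot 2 i \sqrt{2} \left(-3 + 2 i \sqrt{2}\right)}{5} = -102 + 71 \frac{24 i \sqrt{2} \left(-3 + 2 i \sqrt{2}\right)}{5} = -102 + \frac{1704 i \sqrt{2} \left(-3 + 2 i \sqrt{2}\right)}{5}$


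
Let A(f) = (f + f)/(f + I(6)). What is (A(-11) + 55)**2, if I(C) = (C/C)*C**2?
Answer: 1830609/625 ≈ 2929.0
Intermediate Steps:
I(C) = C**2 (I(C) = 1*C**2 = C**2)
A(f) = 2*f/(36 + f) (A(f) = (f + f)/(f + 6**2) = (2*f)/(f + 36) = (2*f)/(36 + f) = 2*f/(36 + f))
(A(-11) + 55)**2 = (2*(-11)/(36 - 11) + 55)**2 = (2*(-11)/25 + 55)**2 = (2*(-11)*(1/25) + 55)**2 = (-22/25 + 55)**2 = (1353/25)**2 = 1830609/625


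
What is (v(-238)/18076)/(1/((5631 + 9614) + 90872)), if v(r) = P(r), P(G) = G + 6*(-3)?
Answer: -6791488/4519 ≈ -1502.9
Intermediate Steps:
P(G) = -18 + G (P(G) = G - 18 = -18 + G)
v(r) = -18 + r
(v(-238)/18076)/(1/((5631 + 9614) + 90872)) = ((-18 - 238)/18076)/(1/((5631 + 9614) + 90872)) = (-256*1/18076)/(1/(15245 + 90872)) = -64/(4519*(1/106117)) = -64/(4519*1/106117) = -64/4519*106117 = -6791488/4519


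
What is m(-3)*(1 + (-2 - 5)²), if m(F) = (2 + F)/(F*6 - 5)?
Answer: 50/23 ≈ 2.1739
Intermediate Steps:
m(F) = (2 + F)/(-5 + 6*F) (m(F) = (2 + F)/(6*F - 5) = (2 + F)/(-5 + 6*F))
m(-3)*(1 + (-2 - 5)²) = ((2 - 3)/(-5 + 6*(-3)))*(1 + (-2 - 5)²) = (-1/(-5 - 18))*(1 + (-7)²) = (-1/(-23))*(1 + 49) = -1/23*(-1)*50 = (1/23)*50 = 50/23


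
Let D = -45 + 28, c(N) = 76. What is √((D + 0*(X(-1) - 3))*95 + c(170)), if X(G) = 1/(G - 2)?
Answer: 9*I*√19 ≈ 39.23*I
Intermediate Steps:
X(G) = 1/(-2 + G)
D = -17
√((D + 0*(X(-1) - 3))*95 + c(170)) = √((-17 + 0*(1/(-2 - 1) - 3))*95 + 76) = √((-17 + 0*(1/(-3) - 3))*95 + 76) = √((-17 + 0*(-⅓ - 3))*95 + 76) = √((-17 + 0*(-10/3))*95 + 76) = √((-17 + 0)*95 + 76) = √(-17*95 + 76) = √(-1615 + 76) = √(-1539) = 9*I*√19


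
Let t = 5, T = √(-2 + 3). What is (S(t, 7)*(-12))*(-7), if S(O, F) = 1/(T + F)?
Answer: 21/2 ≈ 10.500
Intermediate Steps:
T = 1 (T = √1 = 1)
S(O, F) = 1/(1 + F)
(S(t, 7)*(-12))*(-7) = (-12/(1 + 7))*(-7) = (-12/8)*(-7) = ((⅛)*(-12))*(-7) = -3/2*(-7) = 21/2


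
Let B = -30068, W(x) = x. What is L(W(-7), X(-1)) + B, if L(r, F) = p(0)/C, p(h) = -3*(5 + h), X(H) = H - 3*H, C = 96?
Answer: -962181/32 ≈ -30068.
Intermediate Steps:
X(H) = -2*H
p(h) = -15 - 3*h
L(r, F) = -5/32 (L(r, F) = (-15 - 3*0)/96 = (-15 + 0)*(1/96) = -15*1/96 = -5/32)
L(W(-7), X(-1)) + B = -5/32 - 30068 = -962181/32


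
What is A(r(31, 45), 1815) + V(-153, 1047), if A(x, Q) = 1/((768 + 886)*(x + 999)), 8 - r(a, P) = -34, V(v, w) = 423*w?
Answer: 762558706135/1721814 ≈ 4.4288e+5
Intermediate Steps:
r(a, P) = 42 (r(a, P) = 8 - 1*(-34) = 8 + 34 = 42)
A(x, Q) = 1/(1652346 + 1654*x) (A(x, Q) = 1/(1654*(999 + x)) = 1/(1652346 + 1654*x))
A(r(31, 45), 1815) + V(-153, 1047) = 1/(1654*(999 + 42)) + 423*1047 = (1/1654)/1041 + 442881 = (1/1654)*(1/1041) + 442881 = 1/1721814 + 442881 = 762558706135/1721814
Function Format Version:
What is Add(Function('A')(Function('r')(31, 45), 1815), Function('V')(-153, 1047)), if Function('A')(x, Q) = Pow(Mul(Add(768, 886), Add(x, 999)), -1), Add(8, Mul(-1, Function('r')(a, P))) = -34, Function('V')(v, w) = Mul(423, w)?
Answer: Rational(762558706135, 1721814) ≈ 4.4288e+5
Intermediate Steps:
Function('r')(a, P) = 42 (Function('r')(a, P) = Add(8, Mul(-1, -34)) = Add(8, 34) = 42)
Function('A')(x, Q) = Pow(Add(1652346, Mul(1654, x)), -1) (Function('A')(x, Q) = Pow(Mul(1654, Add(999, x)), -1) = Pow(Add(1652346, Mul(1654, x)), -1))
Add(Function('A')(Function('r')(31, 45), 1815), Function('V')(-153, 1047)) = Add(Mul(Rational(1, 1654), Pow(Add(999, 42), -1)), Mul(423, 1047)) = Add(Mul(Rational(1, 1654), Pow(1041, -1)), 442881) = Add(Mul(Rational(1, 1654), Rational(1, 1041)), 442881) = Add(Rational(1, 1721814), 442881) = Rational(762558706135, 1721814)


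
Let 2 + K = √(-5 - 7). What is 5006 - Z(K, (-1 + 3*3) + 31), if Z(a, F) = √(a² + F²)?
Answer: 5006 - √(1513 - 8*I*√3) ≈ 4967.1 + 0.17811*I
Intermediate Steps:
K = -2 + 2*I*√3 (K = -2 + √(-5 - 7) = -2 + √(-12) = -2 + 2*I*√3 ≈ -2.0 + 3.4641*I)
Z(a, F) = √(F² + a²)
5006 - Z(K, (-1 + 3*3) + 31) = 5006 - √(((-1 + 3*3) + 31)² + (-2 + 2*I*√3)²) = 5006 - √(((-1 + 9) + 31)² + (-2 + 2*I*√3)²) = 5006 - √((8 + 31)² + (-2 + 2*I*√3)²) = 5006 - √(39² + (-2 + 2*I*√3)²) = 5006 - √(1521 + (-2 + 2*I*√3)²)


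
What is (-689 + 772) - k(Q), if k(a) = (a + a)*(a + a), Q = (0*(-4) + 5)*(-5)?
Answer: -2417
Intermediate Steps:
Q = -25 (Q = (0 + 5)*(-5) = 5*(-5) = -25)
k(a) = 4*a² (k(a) = (2*a)*(2*a) = 4*a²)
(-689 + 772) - k(Q) = (-689 + 772) - 4*(-25)² = 83 - 4*625 = 83 - 1*2500 = 83 - 2500 = -2417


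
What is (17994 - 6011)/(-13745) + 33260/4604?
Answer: 100497242/15820495 ≈ 6.3523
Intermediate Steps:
(17994 - 6011)/(-13745) + 33260/4604 = 11983*(-1/13745) + 33260*(1/4604) = -11983/13745 + 8315/1151 = 100497242/15820495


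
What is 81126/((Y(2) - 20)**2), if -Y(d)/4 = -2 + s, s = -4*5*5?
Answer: 40563/75272 ≈ 0.53889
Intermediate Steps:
s = -100 (s = -20*5 = -100)
Y(d) = 408 (Y(d) = -4*(-2 - 100) = -4*(-102) = 408)
81126/((Y(2) - 20)**2) = 81126/((408 - 20)**2) = 81126/(388**2) = 81126/150544 = 81126*(1/150544) = 40563/75272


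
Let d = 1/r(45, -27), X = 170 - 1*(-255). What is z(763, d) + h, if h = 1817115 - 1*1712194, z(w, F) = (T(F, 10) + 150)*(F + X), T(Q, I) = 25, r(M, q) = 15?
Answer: 537923/3 ≈ 1.7931e+5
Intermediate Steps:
X = 425 (X = 170 + 255 = 425)
d = 1/15 ≈ 0.066667
z(w, F) = 74375 + 175*F (z(w, F) = (25 + 150)*(F + 425) = 175*(425 + F) = 74375 + 175*F)
h = 104921 (h = 1817115 - 1712194 = 104921)
z(763, d) + h = (74375 + 175*(1/15)) + 104921 = (74375 + 35/3) + 104921 = 223160/3 + 104921 = 537923/3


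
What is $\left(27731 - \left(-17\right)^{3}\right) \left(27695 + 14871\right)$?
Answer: $1389524504$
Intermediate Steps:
$\left(27731 - \left(-17\right)^{3}\right) \left(27695 + 14871\right) = \left(27731 - -4913\right) 42566 = \left(27731 + 4913\right) 42566 = 32644 \cdot 42566 = 1389524504$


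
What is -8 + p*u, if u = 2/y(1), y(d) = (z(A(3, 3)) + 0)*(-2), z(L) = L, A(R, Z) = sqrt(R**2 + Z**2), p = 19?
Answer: -8 - 19*sqrt(2)/6 ≈ -12.478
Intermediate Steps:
y(d) = -6*sqrt(2) (y(d) = (sqrt(3**2 + 3**2) + 0)*(-2) = (sqrt(9 + 9) + 0)*(-2) = (sqrt(18) + 0)*(-2) = (3*sqrt(2) + 0)*(-2) = (3*sqrt(2))*(-2) = -6*sqrt(2))
u = -sqrt(2)/6 (u = 2/((-6*sqrt(2))) = 2*(-sqrt(2)/12) = -sqrt(2)/6 ≈ -0.23570)
-8 + p*u = -8 + 19*(-sqrt(2)/6) = -8 - 19*sqrt(2)/6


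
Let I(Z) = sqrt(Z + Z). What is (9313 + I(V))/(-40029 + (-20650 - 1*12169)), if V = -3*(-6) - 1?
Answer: -9313/72848 - sqrt(34)/72848 ≈ -0.12792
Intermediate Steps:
V = 17 (V = 18 - 1 = 17)
I(Z) = sqrt(2)*sqrt(Z) (I(Z) = sqrt(2*Z) = sqrt(2)*sqrt(Z))
(9313 + I(V))/(-40029 + (-20650 - 1*12169)) = (9313 + sqrt(2)*sqrt(17))/(-40029 + (-20650 - 1*12169)) = (9313 + sqrt(34))/(-40029 + (-20650 - 12169)) = (9313 + sqrt(34))/(-40029 - 32819) = (9313 + sqrt(34))/(-72848) = (9313 + sqrt(34))*(-1/72848) = -9313/72848 - sqrt(34)/72848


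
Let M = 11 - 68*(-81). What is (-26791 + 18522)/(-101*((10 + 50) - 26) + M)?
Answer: -8269/2085 ≈ -3.9659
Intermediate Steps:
M = 5519 (M = 11 + 5508 = 5519)
(-26791 + 18522)/(-101*((10 + 50) - 26) + M) = (-26791 + 18522)/(-101*((10 + 50) - 26) + 5519) = -8269/(-101*(60 - 26) + 5519) = -8269/(-101*34 + 5519) = -8269/(-3434 + 5519) = -8269/2085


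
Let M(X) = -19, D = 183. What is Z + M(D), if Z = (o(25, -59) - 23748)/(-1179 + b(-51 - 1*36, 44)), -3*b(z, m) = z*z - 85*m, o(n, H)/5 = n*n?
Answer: -78085/7366 ≈ -10.601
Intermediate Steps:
o(n, H) = 5*n² (o(n, H) = 5*(n*n) = 5*n²)
b(z, m) = -z²/3 + 85*m/3 (b(z, m) = -(z*z - 85*m)/3 = -(z² - 85*m)/3 = -z²/3 + 85*m/3)
Z = 61869/7366 (Z = (5*25² - 23748)/(-1179 + (-(-51 - 1*36)²/3 + (85/3)*44)) = (5*625 - 23748)/(-1179 + (-(-51 - 36)²/3 + 3740/3)) = (3125 - 23748)/(-1179 + (-⅓*(-87)² + 3740/3)) = -20623/(-1179 + (-⅓*7569 + 3740/3)) = -20623/(-1179 + (-2523 + 3740/3)) = -20623/(-1179 - 3829/3) = -20623/(-7366/3) = -20623*(-3/7366) = 61869/7366 ≈ 8.3993)
Z + M(D) = 61869/7366 - 19 = -78085/7366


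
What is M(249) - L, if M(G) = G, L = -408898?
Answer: 409147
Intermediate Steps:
M(249) - L = 249 - 1*(-408898) = 249 + 408898 = 409147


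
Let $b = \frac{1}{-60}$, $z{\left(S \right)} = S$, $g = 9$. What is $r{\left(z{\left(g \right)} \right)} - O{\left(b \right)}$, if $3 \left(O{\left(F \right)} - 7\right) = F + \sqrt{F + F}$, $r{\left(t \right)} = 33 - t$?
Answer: $\frac{3061}{180} - \frac{i \sqrt{30}}{90} \approx 17.006 - 0.060858 i$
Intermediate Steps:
$b = - \frac{1}{60} \approx -0.016667$
$O{\left(F \right)} = 7 + \frac{F}{3} + \frac{\sqrt{2} \sqrt{F}}{3}$ ($O{\left(F \right)} = 7 + \frac{F + \sqrt{F + F}}{3} = 7 + \frac{F + \sqrt{2 F}}{3} = 7 + \frac{F + \sqrt{2} \sqrt{F}}{3} = 7 + \left(\frac{F}{3} + \frac{\sqrt{2} \sqrt{F}}{3}\right) = 7 + \frac{F}{3} + \frac{\sqrt{2} \sqrt{F}}{3}$)
$r{\left(z{\left(g \right)} \right)} - O{\left(b \right)} = \left(33 - 9\right) - \left(7 + \frac{1}{3} \left(- \frac{1}{60}\right) + \frac{\sqrt{2} \sqrt{- \frac{1}{60}}}{3}\right) = \left(33 - 9\right) - \left(7 - \frac{1}{180} + \frac{\sqrt{2} \frac{i \sqrt{15}}{30}}{3}\right) = 24 - \left(7 - \frac{1}{180} + \frac{i \sqrt{30}}{90}\right) = 24 - \left(\frac{1259}{180} + \frac{i \sqrt{30}}{90}\right) = \frac{3061}{180} - \frac{i \sqrt{30}}{90}$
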